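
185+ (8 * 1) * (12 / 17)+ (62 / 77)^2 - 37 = 15551896 / 100793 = 154.30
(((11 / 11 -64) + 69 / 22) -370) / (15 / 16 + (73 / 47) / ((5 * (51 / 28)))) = -906737160 / 2337269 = -387.95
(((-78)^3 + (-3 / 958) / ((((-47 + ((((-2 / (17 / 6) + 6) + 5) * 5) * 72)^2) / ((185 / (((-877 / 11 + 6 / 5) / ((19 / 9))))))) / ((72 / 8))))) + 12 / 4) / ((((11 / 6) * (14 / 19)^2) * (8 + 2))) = -767264597473021697544723 / 16093644414212993320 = -47675.01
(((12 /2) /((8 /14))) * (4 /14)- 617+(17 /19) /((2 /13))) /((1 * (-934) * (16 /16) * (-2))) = -23111 /70984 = -0.33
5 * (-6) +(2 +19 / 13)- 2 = -371 / 13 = -28.54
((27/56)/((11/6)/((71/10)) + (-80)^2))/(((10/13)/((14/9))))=8307/54530200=0.00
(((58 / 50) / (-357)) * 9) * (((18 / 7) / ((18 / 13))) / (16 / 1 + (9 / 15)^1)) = -0.00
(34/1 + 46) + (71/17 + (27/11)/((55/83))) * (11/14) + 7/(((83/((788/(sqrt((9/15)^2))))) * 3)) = 601913222/4889115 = 123.11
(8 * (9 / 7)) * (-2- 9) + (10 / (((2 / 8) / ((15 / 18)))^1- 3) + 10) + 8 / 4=-19816 / 189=-104.85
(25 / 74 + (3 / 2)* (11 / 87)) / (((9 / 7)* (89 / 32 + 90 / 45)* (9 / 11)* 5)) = 1394624 / 66488445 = 0.02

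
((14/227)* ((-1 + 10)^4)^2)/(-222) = -100442349/8399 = -11958.85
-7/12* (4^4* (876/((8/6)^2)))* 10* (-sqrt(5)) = 735840* sqrt(5) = 1645388.26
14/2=7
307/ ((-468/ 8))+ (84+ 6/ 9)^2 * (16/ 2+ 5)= 93184.53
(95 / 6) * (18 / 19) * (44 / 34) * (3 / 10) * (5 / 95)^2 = 99 / 6137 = 0.02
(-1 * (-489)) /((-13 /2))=-75.23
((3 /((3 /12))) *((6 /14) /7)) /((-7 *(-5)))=36 /1715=0.02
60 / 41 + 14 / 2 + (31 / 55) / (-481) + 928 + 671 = 1743541959 / 1084655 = 1607.46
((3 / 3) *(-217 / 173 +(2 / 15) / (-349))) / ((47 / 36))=-13636092 / 14188595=-0.96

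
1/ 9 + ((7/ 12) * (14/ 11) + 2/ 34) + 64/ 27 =33149/ 10098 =3.28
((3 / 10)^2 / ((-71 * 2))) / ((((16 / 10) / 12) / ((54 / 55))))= -729 / 156200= -0.00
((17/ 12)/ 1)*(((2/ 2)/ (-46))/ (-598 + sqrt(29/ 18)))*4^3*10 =1360*sqrt(58)/ 148047389 + 212160/ 6436843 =0.03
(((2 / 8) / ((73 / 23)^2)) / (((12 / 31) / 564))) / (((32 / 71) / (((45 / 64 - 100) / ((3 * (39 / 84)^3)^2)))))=-40914511238884885 / 462997172898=-88368.81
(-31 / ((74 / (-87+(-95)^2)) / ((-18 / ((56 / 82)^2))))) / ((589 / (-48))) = -405669006 / 34447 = -11776.61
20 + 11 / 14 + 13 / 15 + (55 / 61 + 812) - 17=10472867 / 12810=817.55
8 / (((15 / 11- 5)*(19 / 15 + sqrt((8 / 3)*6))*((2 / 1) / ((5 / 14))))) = -165 / 2212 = -0.07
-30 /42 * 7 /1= -5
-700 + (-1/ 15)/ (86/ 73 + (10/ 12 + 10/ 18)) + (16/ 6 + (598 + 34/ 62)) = -154979489/ 1568445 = -98.81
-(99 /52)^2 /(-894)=3267 /805792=0.00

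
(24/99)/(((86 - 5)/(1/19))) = 8/50787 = 0.00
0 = 0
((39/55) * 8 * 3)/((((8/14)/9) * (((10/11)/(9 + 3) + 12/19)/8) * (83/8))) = 107557632/368105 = 292.19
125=125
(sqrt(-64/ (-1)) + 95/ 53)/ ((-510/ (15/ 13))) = -519/ 23426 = -0.02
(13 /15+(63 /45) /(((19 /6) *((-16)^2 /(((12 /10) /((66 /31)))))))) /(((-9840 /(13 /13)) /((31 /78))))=-53965823 /1539952128000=-0.00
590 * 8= 4720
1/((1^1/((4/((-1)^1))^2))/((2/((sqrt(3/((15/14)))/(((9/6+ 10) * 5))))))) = 920 * sqrt(70)/7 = 1099.61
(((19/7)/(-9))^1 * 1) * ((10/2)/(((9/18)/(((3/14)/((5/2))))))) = -38/147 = -0.26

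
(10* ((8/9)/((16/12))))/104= 5/78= 0.06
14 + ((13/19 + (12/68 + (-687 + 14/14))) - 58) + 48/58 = -6822096/9367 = -728.31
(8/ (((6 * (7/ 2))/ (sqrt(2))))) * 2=16 * sqrt(2)/ 21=1.08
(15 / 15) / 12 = 1 / 12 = 0.08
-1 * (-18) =18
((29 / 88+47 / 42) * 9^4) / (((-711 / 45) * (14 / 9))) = -263456955 / 681296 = -386.70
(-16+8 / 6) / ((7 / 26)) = -1144 / 21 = -54.48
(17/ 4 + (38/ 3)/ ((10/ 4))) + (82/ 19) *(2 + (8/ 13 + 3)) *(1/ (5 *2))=173989/ 14820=11.74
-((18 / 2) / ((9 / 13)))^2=-169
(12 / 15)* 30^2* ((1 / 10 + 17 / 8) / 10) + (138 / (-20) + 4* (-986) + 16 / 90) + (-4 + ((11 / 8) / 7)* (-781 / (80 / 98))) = -11469457 / 2880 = -3982.45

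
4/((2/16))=32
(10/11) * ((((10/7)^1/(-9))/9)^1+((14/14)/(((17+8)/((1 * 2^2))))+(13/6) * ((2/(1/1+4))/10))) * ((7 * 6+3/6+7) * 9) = 6493/70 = 92.76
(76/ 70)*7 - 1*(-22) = 148/ 5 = 29.60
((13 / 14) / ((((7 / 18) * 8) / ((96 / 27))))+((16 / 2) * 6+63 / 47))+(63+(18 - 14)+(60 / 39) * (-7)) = 3192468 / 29939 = 106.63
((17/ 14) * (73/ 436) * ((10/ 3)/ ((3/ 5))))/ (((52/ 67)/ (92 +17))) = 2078675/ 13104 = 158.63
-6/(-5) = 1.20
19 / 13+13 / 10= 359 / 130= 2.76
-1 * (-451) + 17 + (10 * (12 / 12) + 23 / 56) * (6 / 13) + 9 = 175377 / 364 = 481.80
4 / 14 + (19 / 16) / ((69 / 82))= 6557 / 3864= 1.70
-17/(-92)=0.18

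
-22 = -22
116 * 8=928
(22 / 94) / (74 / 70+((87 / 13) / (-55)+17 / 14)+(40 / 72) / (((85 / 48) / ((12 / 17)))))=31821790 / 322402657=0.10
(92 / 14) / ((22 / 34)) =782 / 77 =10.16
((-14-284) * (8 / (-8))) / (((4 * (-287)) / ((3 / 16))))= -447 / 9184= -0.05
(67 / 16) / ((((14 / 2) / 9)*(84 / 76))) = 3819 / 784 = 4.87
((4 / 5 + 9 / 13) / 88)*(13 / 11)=97 / 4840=0.02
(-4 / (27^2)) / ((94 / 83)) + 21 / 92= 704251 / 3152196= 0.22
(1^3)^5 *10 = 10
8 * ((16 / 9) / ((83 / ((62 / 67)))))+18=908818 / 50049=18.16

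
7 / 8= 0.88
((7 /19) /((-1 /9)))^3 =-36.46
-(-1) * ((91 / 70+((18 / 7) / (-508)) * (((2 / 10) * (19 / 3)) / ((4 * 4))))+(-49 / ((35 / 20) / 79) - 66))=-64767573 / 28448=-2276.70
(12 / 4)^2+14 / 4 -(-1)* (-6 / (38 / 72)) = 43 / 38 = 1.13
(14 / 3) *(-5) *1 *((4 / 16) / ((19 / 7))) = -245 / 114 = -2.15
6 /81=2 /27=0.07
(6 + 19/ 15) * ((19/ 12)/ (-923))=-2071/ 166140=-0.01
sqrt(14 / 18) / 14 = sqrt(7) / 42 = 0.06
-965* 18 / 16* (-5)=43425 / 8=5428.12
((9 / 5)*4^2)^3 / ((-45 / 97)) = -51491.64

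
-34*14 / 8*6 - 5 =-362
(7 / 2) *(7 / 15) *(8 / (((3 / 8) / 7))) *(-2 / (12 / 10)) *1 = -10976 / 27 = -406.52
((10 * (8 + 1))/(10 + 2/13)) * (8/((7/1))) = 780/77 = 10.13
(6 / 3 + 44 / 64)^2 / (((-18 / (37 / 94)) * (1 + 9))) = -68413 / 4331520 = -0.02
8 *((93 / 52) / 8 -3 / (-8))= 249 / 52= 4.79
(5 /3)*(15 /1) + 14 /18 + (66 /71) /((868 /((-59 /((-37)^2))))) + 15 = 15481644799 /379659294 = 40.78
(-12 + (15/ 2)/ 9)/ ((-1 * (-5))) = -67/ 30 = -2.23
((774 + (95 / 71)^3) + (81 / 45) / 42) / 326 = 19452707963 / 8167529020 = 2.38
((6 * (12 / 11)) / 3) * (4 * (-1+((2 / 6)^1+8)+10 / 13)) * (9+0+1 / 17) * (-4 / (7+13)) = -128.12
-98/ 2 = -49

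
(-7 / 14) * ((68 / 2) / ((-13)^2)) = -17 / 169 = -0.10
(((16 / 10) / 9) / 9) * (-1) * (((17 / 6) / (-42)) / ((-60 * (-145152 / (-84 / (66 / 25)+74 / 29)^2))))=0.00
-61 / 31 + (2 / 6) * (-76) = -2539 / 93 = -27.30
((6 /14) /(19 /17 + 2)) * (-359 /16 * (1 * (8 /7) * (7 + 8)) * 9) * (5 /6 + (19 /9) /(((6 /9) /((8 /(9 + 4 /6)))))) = -495166905 /301252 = -1643.70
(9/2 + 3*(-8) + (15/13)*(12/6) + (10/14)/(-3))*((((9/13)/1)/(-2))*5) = 142755/4732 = 30.17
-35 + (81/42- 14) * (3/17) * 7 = -1697/34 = -49.91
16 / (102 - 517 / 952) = 15232 / 96587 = 0.16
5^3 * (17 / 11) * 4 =8500 / 11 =772.73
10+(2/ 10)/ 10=501/ 50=10.02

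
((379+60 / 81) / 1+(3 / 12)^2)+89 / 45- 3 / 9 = 823927 / 2160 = 381.45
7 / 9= 0.78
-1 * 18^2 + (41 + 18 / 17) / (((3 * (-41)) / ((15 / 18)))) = -4068479 / 12546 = -324.28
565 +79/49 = 27764/49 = 566.61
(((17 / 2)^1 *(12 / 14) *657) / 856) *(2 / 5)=2.24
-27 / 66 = -9 / 22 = -0.41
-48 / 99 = -16 / 33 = -0.48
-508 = -508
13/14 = 0.93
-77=-77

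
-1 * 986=-986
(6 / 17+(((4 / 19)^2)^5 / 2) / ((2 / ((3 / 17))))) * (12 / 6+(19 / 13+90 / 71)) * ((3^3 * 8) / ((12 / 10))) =28903073170425096600 / 96202560651155491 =300.44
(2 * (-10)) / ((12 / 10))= -50 / 3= -16.67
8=8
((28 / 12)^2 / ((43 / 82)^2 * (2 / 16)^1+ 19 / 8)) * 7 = 376544 / 23805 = 15.82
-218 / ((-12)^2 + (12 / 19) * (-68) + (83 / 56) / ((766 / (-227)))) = -2.17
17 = 17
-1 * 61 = -61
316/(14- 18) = -79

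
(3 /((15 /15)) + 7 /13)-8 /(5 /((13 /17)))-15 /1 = -12.69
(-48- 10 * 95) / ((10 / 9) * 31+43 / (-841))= -7553862 / 260323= -29.02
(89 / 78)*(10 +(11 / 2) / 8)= 5073 / 416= 12.19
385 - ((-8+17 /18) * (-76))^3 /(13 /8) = -899187327163 /9477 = -94881009.51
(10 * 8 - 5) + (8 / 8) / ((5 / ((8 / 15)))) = 5633 / 75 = 75.11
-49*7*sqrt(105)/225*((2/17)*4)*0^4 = 0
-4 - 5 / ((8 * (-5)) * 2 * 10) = -639 / 160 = -3.99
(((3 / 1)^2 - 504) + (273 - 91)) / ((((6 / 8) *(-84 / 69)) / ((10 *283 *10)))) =203731700 / 21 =9701509.52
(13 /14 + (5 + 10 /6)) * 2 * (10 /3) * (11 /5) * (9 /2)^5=23022549 /112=205558.47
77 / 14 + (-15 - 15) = -49 / 2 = -24.50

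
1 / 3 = 0.33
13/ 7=1.86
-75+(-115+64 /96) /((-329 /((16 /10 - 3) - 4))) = -18066 /235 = -76.88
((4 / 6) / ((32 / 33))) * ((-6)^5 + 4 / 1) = -5343.25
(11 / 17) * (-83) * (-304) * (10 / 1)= 2775520 / 17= 163265.88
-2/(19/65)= -130/19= -6.84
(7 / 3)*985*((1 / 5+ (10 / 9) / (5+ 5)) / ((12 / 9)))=9653 / 18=536.28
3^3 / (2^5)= 27 / 32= 0.84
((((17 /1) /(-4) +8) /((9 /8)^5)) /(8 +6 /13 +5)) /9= 106496 /6200145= 0.02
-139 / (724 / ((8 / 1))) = -278 / 181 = -1.54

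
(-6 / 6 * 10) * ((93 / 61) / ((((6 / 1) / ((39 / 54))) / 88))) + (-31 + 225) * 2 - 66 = 88118 / 549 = 160.51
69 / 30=23 / 10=2.30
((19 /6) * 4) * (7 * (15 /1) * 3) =3990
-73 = -73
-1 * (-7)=7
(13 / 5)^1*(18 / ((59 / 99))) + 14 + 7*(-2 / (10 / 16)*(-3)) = 9424 / 59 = 159.73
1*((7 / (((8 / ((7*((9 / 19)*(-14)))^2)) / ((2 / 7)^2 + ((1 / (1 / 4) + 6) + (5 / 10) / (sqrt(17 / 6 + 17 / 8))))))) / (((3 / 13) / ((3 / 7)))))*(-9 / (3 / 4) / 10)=-4024566 / 95 -1083537*sqrt(714) / 30685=-43307.41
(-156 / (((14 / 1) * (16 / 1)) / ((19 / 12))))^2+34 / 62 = 2744271 / 1555456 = 1.76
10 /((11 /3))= 30 /11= 2.73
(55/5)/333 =11/333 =0.03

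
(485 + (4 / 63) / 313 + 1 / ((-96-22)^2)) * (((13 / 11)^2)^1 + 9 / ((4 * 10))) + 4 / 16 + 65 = 226385021918807 / 265781200608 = 851.77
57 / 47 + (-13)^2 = 8000 / 47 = 170.21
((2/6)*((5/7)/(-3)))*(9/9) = -5/63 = -0.08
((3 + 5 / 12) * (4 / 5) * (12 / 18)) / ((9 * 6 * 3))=41 / 3645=0.01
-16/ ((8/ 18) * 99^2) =-4/ 1089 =-0.00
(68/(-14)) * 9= -306/7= -43.71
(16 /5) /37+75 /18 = 4721 /1110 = 4.25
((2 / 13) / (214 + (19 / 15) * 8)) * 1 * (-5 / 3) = -25 / 21853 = -0.00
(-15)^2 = 225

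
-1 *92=-92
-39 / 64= -0.61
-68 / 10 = -34 / 5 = -6.80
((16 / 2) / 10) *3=12 / 5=2.40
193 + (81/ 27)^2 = 202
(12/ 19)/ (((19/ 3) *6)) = 6/ 361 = 0.02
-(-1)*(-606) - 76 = -682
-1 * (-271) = 271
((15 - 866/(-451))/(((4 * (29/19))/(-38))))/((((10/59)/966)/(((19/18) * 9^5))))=-9786140272692693/261580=-37411653309.48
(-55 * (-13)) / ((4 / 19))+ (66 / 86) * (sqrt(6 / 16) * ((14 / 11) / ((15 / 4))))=14 * sqrt(6) / 215+ 13585 / 4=3396.41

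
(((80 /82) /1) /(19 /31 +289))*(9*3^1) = 16740 /184049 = 0.09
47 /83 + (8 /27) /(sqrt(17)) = 8* sqrt(17) /459 + 47 /83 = 0.64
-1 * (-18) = 18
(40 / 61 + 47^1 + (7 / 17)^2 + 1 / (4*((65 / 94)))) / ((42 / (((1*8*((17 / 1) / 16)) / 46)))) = 36811041 / 173635280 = 0.21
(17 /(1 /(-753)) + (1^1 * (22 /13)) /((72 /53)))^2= 163833709.46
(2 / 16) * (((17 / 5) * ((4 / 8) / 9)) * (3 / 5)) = 17 / 1200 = 0.01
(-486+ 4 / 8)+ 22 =-927 / 2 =-463.50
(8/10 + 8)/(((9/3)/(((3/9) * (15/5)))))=2.93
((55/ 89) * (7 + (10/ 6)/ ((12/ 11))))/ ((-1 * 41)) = -16885/ 131364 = -0.13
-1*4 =-4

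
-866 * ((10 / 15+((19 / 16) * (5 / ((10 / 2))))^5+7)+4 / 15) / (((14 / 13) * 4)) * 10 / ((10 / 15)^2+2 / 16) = -2734377303723 / 75235328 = -36344.33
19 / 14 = 1.36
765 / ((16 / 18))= 6885 / 8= 860.62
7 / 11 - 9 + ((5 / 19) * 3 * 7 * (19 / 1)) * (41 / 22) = 4121 / 22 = 187.32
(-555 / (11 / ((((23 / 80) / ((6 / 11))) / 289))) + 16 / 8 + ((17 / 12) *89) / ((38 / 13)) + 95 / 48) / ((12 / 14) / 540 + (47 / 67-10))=-174372457665 / 34476715088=-5.06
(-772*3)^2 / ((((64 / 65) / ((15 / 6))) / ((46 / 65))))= 9638178.75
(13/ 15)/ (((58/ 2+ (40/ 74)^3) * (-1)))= -0.03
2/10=0.20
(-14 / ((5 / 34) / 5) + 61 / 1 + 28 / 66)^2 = 187169761 / 1089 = 171873.06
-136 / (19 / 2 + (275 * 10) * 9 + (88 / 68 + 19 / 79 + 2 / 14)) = -2557072 / 465559659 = -0.01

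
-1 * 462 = -462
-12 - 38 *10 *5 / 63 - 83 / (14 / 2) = -3403 / 63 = -54.02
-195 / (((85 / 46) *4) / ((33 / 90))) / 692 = -3289 / 235280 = -0.01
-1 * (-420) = 420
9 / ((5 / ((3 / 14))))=27 / 70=0.39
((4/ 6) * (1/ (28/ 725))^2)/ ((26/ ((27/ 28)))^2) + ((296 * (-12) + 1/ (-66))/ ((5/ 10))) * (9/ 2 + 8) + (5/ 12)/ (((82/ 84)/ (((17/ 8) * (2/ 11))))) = -24960749810052365/ 281090793984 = -88799.60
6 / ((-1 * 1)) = -6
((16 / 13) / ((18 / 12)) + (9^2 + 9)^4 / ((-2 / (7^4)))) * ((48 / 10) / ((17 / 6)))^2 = -21232470954018816 / 93925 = -226057715773.42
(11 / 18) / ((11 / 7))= 7 / 18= 0.39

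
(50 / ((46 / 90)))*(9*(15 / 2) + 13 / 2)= 166500 / 23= 7239.13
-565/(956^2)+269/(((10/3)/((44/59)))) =16225853069/269611120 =60.18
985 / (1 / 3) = 2955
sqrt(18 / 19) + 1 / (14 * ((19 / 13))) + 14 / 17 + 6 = 3 * sqrt(38) / 19 + 31077 / 4522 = 7.85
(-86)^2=7396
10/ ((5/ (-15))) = -30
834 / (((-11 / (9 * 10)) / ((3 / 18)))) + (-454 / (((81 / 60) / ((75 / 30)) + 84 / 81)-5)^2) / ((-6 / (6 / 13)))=-3463641070830 / 3053570663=-1134.29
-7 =-7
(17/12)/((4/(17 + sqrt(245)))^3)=16541*sqrt(5)/96 + 1156/3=770.61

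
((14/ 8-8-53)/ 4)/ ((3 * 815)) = -79/ 13040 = -0.01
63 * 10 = 630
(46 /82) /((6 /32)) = 368 /123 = 2.99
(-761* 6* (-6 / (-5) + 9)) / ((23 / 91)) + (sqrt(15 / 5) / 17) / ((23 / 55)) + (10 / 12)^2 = -762866141 / 4140 + 55* sqrt(3) / 391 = -184266.94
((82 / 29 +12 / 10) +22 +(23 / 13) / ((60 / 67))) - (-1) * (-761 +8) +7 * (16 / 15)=-5410177 / 7540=-717.53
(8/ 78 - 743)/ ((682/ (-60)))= 289730/ 4433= 65.36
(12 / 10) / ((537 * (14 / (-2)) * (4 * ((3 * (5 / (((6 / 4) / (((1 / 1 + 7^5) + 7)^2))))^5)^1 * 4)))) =-1 / 111813633344887689028277990675449368632812500000000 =-0.00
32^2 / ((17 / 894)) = 915456 / 17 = 53850.35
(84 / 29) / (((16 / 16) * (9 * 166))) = 14 / 7221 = 0.00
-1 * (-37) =37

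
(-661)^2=436921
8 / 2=4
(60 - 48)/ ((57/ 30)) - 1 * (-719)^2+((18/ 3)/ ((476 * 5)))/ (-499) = -5832484359647/ 11282390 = -516954.68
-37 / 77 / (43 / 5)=-185 / 3311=-0.06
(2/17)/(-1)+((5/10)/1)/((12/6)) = 9/68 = 0.13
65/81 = 0.80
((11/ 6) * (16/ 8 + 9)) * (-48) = -968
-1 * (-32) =32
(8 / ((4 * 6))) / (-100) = -1 / 300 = -0.00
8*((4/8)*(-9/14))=-18/7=-2.57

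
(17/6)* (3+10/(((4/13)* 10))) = 425/24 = 17.71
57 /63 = 19 /21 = 0.90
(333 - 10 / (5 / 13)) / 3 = 307 / 3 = 102.33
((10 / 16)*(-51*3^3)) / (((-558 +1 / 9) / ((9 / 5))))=111537 / 40168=2.78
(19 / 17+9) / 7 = 172 / 119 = 1.45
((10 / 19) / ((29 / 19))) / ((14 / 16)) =80 / 203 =0.39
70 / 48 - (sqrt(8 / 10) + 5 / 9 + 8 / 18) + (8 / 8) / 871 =9605 / 20904 - 2 * sqrt(5) / 5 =-0.43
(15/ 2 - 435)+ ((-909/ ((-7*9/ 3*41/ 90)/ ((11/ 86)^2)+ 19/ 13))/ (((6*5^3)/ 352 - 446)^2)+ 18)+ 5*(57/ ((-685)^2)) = -6455580355272494360790093/ 15764566679173589175370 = -409.50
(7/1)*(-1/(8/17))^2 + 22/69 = 140995/4416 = 31.93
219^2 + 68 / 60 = 719432 / 15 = 47962.13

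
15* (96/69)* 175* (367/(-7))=-4404000/23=-191478.26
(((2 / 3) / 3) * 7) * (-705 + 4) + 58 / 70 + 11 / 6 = -685303 / 630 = -1087.78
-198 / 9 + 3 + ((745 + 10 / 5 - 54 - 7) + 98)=765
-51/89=-0.57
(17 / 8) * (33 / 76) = 561 / 608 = 0.92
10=10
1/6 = 0.17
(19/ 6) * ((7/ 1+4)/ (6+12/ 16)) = 418/ 81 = 5.16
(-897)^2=804609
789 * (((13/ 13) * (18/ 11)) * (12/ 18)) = 9468/ 11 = 860.73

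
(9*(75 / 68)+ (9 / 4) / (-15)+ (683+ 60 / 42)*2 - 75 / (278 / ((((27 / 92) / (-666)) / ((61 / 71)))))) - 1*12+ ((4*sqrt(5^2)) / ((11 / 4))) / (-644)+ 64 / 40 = 147693881352353 / 107945809840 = 1368.22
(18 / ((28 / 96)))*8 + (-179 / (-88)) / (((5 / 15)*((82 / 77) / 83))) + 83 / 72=40107677 / 41328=970.47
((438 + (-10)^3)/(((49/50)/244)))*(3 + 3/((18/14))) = -109702400/147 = -746274.83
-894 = -894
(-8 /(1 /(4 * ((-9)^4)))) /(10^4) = -13122 /625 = -21.00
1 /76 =0.01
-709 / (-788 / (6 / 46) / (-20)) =-10635 / 4531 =-2.35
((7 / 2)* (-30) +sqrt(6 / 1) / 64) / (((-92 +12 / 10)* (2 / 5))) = 2625 / 908 - 25* sqrt(6) / 58112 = 2.89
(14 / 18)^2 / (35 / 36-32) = -196 / 10053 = -0.02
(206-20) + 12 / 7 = 1314 / 7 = 187.71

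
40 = 40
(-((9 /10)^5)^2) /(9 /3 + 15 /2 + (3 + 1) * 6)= -1162261467 /115000000000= -0.01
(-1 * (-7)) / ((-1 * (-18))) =7 / 18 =0.39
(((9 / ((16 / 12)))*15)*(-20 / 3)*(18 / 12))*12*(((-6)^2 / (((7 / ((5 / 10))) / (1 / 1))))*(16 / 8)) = -437400 / 7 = -62485.71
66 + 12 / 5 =342 / 5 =68.40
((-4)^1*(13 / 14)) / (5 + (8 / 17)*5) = -442 / 875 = -0.51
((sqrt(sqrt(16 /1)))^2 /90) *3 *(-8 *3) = -16 /5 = -3.20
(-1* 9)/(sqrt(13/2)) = -3.53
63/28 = 9/4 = 2.25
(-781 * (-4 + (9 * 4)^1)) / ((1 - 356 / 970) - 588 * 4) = 12121120 / 1140413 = 10.63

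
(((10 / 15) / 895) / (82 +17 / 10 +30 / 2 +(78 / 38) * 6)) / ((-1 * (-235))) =76 / 2661831135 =0.00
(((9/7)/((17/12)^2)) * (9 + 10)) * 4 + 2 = 102542/2023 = 50.69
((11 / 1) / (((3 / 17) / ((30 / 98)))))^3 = 817400375 / 117649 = 6947.79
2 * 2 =4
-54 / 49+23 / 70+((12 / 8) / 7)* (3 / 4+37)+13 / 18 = 141791 / 17640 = 8.04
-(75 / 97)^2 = -5625 / 9409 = -0.60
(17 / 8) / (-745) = -17 / 5960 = -0.00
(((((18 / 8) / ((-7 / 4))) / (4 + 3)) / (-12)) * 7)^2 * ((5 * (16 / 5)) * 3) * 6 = 162 / 49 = 3.31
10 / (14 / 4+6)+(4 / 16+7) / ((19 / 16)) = 7.16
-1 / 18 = -0.06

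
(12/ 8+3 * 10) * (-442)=-13923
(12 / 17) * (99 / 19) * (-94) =-111672 / 323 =-345.73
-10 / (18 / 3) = -5 / 3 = -1.67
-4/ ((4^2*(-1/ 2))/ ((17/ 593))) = 17/ 1186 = 0.01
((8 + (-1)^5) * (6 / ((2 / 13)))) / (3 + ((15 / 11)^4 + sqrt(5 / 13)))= 38.57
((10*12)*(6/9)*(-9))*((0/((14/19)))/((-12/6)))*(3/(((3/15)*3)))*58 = 0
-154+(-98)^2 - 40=9410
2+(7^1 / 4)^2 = 81 / 16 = 5.06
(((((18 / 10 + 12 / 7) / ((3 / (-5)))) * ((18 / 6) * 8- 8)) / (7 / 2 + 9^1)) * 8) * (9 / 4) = -23616 / 175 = -134.95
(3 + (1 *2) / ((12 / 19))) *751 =27787 / 6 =4631.17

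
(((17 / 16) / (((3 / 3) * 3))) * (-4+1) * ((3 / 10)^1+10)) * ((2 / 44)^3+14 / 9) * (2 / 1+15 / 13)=-10702674071 / 199330560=-53.69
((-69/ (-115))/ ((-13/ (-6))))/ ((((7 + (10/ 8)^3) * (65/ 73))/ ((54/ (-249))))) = -504576/ 66978925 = -0.01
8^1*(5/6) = 20/3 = 6.67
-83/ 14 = -5.93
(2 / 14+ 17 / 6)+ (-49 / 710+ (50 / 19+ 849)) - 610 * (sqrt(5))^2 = -2195.46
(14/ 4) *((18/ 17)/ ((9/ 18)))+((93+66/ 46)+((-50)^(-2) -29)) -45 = 27.85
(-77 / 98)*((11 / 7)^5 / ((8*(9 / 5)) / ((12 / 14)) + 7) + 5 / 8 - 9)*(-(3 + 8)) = -15434780691 / 224003696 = -68.90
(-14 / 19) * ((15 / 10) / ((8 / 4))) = -0.55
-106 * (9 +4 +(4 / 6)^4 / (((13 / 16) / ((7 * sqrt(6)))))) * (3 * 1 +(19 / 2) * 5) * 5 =-347945 - 47962880 * sqrt(6) / 1053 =-459516.30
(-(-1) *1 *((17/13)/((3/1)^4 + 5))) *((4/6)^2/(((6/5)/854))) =72590/15093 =4.81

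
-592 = -592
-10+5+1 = -4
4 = 4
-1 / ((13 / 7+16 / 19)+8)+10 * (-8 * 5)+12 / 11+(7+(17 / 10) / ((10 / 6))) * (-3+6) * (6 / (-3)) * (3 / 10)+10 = -1578755927 / 3913250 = -403.44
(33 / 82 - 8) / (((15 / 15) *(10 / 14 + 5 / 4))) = -8722 / 2255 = -3.87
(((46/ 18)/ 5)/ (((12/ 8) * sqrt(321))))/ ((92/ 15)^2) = 5 * sqrt(321)/ 177192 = 0.00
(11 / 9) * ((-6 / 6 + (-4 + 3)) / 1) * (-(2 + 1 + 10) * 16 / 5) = 4576 / 45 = 101.69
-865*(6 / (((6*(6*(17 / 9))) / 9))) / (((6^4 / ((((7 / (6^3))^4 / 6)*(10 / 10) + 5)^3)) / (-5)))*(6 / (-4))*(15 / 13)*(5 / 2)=-2316282862878740401677427598398600625 / 1615981562029109185089851602501632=-1433.36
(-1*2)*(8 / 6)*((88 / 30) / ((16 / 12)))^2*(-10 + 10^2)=-5808 / 5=-1161.60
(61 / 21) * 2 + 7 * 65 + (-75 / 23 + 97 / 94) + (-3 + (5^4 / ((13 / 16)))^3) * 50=2270100030780354475 / 99748194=22758307090.56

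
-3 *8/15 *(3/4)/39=-2/65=-0.03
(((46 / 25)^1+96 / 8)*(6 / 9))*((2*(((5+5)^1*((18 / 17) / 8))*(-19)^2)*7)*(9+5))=73444728 / 85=864055.62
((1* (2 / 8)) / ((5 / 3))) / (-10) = -0.02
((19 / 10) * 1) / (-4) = -19 / 40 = -0.48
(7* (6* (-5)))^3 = -9261000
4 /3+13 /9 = 2.78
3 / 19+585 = 11118 / 19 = 585.16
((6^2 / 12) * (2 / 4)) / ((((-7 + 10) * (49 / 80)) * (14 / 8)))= 160 / 343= 0.47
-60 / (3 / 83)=-1660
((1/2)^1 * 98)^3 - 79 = 117570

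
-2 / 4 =-1 / 2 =-0.50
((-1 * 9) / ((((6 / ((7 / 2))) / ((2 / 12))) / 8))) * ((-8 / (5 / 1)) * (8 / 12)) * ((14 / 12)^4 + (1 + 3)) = 10619 / 243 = 43.70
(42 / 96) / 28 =1 / 64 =0.02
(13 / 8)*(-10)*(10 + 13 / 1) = -373.75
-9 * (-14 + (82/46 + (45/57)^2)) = 866394/8303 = 104.35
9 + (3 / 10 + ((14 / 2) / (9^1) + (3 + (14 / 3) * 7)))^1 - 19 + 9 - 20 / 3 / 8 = 1571 / 45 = 34.91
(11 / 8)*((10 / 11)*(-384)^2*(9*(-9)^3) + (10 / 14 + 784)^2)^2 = 224413401428724251522601 / 211288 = 1062120903358090622.86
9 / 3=3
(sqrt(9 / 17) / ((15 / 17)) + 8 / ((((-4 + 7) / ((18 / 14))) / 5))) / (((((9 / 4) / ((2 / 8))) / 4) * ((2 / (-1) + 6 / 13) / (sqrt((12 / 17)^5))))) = -9984 * sqrt(51) / 34391 - 416 * sqrt(3) / 7225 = -2.17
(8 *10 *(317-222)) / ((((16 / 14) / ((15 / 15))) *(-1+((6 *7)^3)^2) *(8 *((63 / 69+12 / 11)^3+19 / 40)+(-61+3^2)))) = 538459710250 / 7191361421457644509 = 0.00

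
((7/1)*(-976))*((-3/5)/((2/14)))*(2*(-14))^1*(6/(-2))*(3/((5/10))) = 72309888/5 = 14461977.60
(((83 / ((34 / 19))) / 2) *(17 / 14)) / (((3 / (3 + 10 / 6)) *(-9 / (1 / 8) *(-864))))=1577 / 2239488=0.00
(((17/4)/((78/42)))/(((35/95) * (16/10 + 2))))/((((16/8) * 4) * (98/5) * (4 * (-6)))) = -8075/17611776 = -0.00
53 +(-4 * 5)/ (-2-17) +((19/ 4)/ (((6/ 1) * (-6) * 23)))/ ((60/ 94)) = 102025753/ 1887840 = 54.04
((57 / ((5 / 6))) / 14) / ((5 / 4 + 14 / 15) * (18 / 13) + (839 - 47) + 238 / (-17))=4446 / 710731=0.01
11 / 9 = 1.22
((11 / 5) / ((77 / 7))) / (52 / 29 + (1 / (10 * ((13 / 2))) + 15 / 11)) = 4147 / 65774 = 0.06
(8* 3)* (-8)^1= -192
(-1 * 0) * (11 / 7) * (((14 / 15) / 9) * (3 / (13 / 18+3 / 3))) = 0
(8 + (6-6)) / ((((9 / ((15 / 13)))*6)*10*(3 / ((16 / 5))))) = 32 / 1755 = 0.02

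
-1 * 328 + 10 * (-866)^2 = 7499232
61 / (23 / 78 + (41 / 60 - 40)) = -47580 / 30437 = -1.56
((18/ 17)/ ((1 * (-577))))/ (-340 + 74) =0.00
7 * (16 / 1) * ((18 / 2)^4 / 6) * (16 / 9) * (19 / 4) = 1034208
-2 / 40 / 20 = -1 / 400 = -0.00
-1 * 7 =-7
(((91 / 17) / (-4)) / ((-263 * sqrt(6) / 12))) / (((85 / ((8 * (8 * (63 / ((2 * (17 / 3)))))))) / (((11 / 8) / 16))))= 189189 * sqrt(6) / 51684760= 0.01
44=44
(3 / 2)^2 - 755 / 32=-683 / 32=-21.34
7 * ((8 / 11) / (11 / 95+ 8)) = 5320 / 8481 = 0.63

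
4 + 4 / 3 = 5.33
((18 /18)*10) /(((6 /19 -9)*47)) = -38 /1551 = -0.02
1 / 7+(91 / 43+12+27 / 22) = 102551 / 6622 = 15.49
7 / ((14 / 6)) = 3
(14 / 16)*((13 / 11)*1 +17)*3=525 / 11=47.73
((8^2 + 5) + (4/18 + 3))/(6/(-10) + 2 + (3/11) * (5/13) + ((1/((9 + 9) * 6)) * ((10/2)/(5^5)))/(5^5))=2178515625000/45393750143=47.99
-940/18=-470/9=-52.22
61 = 61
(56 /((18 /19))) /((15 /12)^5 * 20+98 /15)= 680960 /778389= 0.87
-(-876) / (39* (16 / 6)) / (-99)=-73 / 858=-0.09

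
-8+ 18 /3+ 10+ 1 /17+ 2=171 /17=10.06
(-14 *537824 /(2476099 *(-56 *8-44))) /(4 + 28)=117649 /609120354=0.00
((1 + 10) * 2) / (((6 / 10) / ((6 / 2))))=110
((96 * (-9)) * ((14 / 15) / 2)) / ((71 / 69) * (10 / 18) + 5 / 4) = -5007744 / 22625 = -221.34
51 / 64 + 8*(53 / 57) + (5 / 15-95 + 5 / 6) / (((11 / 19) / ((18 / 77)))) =-91621547 / 3089856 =-29.65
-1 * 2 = -2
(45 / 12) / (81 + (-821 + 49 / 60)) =-225 / 44351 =-0.01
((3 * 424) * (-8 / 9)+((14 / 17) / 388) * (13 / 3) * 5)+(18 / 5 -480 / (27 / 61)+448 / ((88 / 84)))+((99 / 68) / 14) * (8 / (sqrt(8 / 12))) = -2912118289 / 1632510+99 * sqrt(6) / 238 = -1782.81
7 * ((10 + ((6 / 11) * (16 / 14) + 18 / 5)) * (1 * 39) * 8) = 1708512 / 55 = 31063.85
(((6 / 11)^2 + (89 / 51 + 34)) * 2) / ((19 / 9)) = 1334514 / 39083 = 34.15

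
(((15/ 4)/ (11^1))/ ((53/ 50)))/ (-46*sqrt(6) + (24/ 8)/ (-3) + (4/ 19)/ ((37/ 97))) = 27680625/ 2438641675558 - 1420850875*sqrt(6)/ 1219320837779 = -0.00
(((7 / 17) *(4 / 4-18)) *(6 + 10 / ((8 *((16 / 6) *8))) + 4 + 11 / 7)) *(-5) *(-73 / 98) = -7606965 / 25088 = -303.21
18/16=9/8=1.12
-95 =-95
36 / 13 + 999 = 1001.77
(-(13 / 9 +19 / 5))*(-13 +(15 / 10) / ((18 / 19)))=8083 / 135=59.87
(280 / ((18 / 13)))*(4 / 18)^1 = 3640 / 81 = 44.94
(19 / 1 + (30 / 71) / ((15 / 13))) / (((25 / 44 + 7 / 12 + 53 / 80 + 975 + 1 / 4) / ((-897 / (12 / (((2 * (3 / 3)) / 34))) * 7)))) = -0.61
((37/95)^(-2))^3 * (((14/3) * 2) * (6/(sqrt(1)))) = 16044.25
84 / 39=28 / 13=2.15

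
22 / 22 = 1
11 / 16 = 0.69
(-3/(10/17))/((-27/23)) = 391/90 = 4.34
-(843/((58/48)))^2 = -409333824/841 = -486722.74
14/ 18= 7/ 9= 0.78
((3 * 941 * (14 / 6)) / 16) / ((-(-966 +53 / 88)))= 72457 / 169910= 0.43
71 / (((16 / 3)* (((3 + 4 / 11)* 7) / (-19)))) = -44517 / 4144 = -10.74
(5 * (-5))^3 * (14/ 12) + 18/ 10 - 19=-547391/ 30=-18246.37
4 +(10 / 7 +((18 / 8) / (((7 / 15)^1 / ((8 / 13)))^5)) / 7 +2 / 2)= 336801665295 / 43682250157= 7.71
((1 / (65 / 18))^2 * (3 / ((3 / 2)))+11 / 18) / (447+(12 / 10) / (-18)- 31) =58139 / 31631730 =0.00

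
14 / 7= 2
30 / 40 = 3 / 4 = 0.75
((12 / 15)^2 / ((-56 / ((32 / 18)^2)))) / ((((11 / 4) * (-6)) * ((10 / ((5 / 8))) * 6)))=32 / 1403325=0.00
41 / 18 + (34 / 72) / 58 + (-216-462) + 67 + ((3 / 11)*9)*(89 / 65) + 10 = -296271587 / 497640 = -595.35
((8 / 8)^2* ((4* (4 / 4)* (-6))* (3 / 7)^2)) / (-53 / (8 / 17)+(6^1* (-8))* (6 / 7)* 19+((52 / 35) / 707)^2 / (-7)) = 16794926400 / 3407397046523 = 0.00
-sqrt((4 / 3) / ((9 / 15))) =-2 * sqrt(5) / 3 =-1.49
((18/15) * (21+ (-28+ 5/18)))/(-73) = 121/1095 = 0.11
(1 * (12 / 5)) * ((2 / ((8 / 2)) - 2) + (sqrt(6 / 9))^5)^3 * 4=-1714 / 45 + 107024 * sqrt(6) / 10935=-14.12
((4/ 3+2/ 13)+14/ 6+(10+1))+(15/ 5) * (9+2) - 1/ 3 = 1852/ 39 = 47.49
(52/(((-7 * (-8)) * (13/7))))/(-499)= -1/998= -0.00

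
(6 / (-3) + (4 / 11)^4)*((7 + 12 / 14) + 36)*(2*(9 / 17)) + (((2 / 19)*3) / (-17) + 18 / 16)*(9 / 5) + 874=1038026262197 / 1324132040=783.93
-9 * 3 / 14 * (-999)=26973 / 14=1926.64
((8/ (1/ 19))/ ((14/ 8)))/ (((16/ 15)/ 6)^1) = 3420/ 7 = 488.57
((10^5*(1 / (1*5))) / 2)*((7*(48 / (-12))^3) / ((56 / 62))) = -4960000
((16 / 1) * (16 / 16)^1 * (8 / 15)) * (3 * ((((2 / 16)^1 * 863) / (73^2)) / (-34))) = -6904 / 452965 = -0.02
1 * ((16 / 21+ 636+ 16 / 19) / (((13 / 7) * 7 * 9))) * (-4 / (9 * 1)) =-1017616 / 420147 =-2.42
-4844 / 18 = -2422 / 9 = -269.11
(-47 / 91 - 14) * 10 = -13210 / 91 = -145.16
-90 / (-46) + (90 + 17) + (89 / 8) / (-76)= 1521601 / 13984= 108.81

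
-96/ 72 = -4/ 3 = -1.33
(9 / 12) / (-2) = -3 / 8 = -0.38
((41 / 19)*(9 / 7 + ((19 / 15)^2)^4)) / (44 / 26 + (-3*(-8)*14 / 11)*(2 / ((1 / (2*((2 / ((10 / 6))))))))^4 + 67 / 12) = 3329033841500224 / 3162890157745381875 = 0.00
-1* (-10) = 10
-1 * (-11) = 11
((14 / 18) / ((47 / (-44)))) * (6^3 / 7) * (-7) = 7392 / 47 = 157.28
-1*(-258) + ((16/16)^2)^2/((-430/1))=110939/430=258.00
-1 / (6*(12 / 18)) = -1 / 4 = -0.25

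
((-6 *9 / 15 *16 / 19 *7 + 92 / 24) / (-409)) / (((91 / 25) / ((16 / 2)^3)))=12686080 / 2121483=5.98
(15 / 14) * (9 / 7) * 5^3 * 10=84375 / 49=1721.94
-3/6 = -1/2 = -0.50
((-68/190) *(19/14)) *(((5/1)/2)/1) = -17/14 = -1.21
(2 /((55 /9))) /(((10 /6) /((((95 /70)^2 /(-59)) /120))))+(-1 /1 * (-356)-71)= 18126566751 /63602000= 285.00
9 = 9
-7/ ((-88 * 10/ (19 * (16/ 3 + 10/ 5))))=133/ 120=1.11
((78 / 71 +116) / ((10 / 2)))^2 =69122596 / 126025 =548.48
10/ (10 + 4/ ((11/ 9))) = 55/ 73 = 0.75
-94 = -94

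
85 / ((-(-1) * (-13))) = -85 / 13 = -6.54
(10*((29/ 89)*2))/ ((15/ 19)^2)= 41876/ 4005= 10.46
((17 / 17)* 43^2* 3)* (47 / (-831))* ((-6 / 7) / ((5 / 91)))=6778434 / 1385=4894.18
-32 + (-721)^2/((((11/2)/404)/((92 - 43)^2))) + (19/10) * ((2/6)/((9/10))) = 27229383856361/297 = 91681427125.79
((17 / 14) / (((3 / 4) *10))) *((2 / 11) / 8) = 17 / 4620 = 0.00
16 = 16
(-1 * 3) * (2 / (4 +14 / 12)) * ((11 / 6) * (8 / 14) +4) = -1272 / 217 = -5.86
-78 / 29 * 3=-234 / 29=-8.07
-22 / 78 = -11 / 39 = -0.28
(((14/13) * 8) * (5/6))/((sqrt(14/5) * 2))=10 * sqrt(70)/39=2.15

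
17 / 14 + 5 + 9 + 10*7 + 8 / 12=85.88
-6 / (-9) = 2 / 3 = 0.67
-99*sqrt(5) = -221.37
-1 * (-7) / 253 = 7 / 253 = 0.03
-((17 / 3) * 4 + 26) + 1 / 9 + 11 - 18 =-500 / 9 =-55.56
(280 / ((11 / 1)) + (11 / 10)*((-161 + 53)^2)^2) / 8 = 1028869951 / 55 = 18706726.38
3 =3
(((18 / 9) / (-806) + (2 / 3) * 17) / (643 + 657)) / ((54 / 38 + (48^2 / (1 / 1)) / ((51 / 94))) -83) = 4424777 / 2114404866600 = 0.00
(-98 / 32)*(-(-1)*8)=-24.50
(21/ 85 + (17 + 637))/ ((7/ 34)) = 111222/ 35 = 3177.77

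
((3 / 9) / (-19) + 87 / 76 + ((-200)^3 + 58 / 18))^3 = -163846646808798091833669390625 / 320013504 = -511999164912734719575.05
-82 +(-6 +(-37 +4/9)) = -1121/9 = -124.56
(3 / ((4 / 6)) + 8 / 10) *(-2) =-53 / 5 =-10.60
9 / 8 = 1.12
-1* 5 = -5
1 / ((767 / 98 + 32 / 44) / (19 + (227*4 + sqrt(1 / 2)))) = 539*sqrt(2) / 9221 + 999306 / 9221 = 108.46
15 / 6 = 5 / 2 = 2.50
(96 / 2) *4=192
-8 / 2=-4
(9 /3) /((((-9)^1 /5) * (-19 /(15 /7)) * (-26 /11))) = -275 /3458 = -0.08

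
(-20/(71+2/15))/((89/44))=-1200/8633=-0.14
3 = 3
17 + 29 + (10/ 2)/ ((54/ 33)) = 883/ 18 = 49.06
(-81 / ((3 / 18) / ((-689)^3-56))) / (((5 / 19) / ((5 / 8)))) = 1510141403025 / 4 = 377535350756.25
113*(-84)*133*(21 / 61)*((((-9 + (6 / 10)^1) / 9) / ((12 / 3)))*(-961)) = -29723424402 / 305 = -97453850.50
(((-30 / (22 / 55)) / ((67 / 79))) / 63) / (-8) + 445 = 5010895 / 11256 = 445.18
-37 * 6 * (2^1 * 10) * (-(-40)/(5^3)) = -7104/5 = -1420.80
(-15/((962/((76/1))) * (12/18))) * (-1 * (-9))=-7695/481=-16.00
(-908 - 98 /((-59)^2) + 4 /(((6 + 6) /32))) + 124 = -8076214 /10443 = -773.36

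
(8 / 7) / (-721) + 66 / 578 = 164239 / 1458583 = 0.11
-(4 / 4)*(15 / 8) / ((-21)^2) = -5 / 1176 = -0.00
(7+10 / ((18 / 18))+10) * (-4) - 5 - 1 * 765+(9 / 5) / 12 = -17557 / 20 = -877.85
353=353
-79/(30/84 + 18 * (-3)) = 1106/751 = 1.47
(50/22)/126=25/1386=0.02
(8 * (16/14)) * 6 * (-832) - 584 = -323576/7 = -46225.14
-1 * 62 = -62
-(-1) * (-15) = -15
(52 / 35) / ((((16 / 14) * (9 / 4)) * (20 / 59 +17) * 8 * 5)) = 767 / 920700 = 0.00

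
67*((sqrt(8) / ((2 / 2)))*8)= 1516.04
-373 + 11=-362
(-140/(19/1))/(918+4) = -70/8759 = -0.01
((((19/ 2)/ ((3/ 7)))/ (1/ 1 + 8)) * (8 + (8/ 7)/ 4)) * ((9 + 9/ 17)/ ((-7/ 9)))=-29754/ 119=-250.03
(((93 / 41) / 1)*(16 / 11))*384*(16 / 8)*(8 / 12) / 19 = 761856 / 8569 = 88.91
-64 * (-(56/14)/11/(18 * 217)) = 128/21483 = 0.01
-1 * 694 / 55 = -694 / 55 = -12.62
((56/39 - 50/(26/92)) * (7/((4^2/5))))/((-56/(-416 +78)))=-111215/48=-2316.98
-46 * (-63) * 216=625968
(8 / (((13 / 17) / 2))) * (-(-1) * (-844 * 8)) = -1836544 / 13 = -141272.62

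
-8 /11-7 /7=-19 /11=-1.73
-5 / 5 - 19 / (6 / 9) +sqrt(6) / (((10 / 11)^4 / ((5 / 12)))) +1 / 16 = -471 / 16 +14641 * sqrt(6) / 24000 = -27.94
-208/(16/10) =-130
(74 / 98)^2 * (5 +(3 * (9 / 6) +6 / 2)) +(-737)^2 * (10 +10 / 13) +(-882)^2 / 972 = 1095636185561 / 187278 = 5850319.77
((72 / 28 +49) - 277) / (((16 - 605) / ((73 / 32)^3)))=306934413 / 67551232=4.54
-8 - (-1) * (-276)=-284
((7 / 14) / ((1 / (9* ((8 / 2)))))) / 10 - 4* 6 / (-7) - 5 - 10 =-342 / 35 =-9.77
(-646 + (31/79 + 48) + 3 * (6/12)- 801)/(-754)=220743/119132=1.85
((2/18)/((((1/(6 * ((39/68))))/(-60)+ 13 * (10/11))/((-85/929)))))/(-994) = 0.00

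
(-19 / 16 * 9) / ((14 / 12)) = -513 / 56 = -9.16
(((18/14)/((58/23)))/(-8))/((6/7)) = -69/928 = -0.07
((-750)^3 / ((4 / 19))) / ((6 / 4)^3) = -593750000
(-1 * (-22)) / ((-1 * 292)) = -11 / 146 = -0.08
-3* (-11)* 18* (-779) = -462726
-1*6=-6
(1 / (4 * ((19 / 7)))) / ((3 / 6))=7 / 38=0.18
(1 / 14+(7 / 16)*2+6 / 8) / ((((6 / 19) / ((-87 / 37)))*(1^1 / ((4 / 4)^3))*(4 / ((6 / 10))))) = -31407 / 16576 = -1.89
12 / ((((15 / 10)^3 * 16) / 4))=8 / 9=0.89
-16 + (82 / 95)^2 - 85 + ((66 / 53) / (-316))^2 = -63448143300451 / 632867980900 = -100.25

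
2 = 2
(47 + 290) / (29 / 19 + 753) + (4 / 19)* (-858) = -49079495 / 272384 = -180.18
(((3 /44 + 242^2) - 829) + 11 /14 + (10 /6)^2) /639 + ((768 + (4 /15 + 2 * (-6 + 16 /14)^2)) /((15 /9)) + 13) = 183702175589 /309978900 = 592.63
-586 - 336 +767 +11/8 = -1229/8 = -153.62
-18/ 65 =-0.28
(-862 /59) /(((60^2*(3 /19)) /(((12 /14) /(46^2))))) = -8189 /786517200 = -0.00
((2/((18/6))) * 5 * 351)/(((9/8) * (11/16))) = 16640/11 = 1512.73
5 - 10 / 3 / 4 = 25 / 6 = 4.17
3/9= 1/3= 0.33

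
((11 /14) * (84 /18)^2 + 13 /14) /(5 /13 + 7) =29549 /12096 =2.44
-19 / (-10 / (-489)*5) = -9291 / 50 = -185.82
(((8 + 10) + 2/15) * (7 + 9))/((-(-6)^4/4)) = -0.90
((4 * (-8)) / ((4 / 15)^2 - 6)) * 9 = 32400 / 667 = 48.58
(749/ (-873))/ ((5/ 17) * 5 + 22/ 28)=-178262/ 468801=-0.38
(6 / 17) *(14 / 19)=84 / 323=0.26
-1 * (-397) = 397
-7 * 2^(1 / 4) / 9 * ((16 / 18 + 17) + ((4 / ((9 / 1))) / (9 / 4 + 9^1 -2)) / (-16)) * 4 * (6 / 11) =-333536 * 2^(1 / 4) / 10989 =-36.09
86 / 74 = 43 / 37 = 1.16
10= 10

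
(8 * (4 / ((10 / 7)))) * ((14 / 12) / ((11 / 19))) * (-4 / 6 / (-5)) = 14896 / 2475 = 6.02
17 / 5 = 3.40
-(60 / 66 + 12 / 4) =-43 / 11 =-3.91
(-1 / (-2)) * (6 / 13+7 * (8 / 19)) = 421 / 247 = 1.70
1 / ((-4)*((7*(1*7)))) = -1 / 196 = -0.01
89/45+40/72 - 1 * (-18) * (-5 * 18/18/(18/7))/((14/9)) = -599/30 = -19.97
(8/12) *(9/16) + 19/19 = 11/8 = 1.38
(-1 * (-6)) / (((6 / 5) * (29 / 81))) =405 / 29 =13.97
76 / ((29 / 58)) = 152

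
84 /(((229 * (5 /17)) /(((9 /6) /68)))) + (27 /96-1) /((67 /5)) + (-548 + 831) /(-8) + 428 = 963783121 /2454880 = 392.60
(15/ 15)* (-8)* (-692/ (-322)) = -17.19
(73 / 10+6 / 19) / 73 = 1447 / 13870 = 0.10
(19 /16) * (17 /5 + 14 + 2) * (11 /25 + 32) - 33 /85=25396241 /34000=746.95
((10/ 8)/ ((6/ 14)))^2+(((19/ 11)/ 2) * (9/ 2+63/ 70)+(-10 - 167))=-1297529/ 7920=-163.83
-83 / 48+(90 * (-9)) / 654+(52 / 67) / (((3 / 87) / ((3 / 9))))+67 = 8358697 / 116848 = 71.53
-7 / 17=-0.41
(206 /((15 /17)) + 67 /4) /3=15013 /180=83.41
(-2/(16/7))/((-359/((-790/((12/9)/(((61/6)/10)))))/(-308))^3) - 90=357635540461942289/2961169856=120775084.80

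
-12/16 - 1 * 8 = -35/4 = -8.75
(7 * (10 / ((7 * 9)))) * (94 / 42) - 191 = -35629 / 189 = -188.51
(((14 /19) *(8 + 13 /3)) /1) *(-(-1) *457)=236726 /57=4153.09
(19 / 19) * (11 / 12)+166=2003 / 12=166.92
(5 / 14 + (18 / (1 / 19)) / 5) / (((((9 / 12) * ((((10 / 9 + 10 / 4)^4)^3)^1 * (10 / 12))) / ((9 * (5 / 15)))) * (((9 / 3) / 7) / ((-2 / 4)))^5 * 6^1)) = -3438363807245074176 / 142200226577642822265625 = -0.00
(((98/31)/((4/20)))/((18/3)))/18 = 245/1674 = 0.15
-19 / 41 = -0.46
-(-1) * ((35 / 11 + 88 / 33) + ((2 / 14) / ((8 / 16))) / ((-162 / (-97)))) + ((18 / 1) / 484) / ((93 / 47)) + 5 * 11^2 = 2599133525 / 4253634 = 611.04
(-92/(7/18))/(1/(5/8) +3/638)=-5282640/35833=-147.42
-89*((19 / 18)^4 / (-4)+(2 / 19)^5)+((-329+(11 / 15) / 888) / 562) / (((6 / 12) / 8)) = 986644630884223979 / 54050045615674560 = 18.25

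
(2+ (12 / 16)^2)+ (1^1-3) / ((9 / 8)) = 113 / 144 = 0.78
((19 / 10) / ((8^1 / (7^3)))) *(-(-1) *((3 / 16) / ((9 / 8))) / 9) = 6517 / 4320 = 1.51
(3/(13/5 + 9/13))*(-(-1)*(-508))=-49530/107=-462.90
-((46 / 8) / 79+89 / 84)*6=-3757 / 553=-6.79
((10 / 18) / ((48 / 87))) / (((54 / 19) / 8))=2755 / 972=2.83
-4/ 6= -2/ 3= -0.67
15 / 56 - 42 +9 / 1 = -1833 / 56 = -32.73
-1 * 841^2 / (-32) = 707281 / 32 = 22102.53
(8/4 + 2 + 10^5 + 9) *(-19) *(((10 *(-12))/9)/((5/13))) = 197625688/3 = 65875229.33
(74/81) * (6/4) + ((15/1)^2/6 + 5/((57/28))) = 42401/1026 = 41.33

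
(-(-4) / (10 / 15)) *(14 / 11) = 84 / 11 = 7.64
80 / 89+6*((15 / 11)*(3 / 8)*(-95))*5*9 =-51360605 / 3916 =-13115.58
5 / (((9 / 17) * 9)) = 85 / 81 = 1.05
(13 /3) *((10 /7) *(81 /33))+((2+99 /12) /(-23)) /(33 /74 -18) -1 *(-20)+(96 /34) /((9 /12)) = 3049320245 /78217986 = 38.98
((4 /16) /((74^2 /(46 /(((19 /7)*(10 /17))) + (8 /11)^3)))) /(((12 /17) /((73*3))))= 4581259467 /11078605120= 0.41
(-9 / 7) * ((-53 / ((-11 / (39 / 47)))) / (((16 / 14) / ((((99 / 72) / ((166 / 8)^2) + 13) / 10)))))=-1666438137 / 284929040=-5.85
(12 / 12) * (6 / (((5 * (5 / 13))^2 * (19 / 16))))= 16224 / 11875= 1.37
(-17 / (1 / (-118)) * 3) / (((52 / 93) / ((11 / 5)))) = 3078207 / 130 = 23678.52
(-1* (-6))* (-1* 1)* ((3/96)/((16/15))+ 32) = -49197/256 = -192.18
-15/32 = -0.47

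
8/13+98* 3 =3830/13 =294.62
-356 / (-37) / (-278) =-178 / 5143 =-0.03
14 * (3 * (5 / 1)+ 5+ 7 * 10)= 1260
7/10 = 0.70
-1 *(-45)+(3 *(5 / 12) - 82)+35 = -0.75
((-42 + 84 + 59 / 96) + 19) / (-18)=-5915 / 1728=-3.42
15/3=5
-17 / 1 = -17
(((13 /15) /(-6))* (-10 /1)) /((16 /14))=91 /72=1.26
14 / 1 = 14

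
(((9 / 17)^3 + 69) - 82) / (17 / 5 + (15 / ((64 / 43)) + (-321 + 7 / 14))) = 20204800 / 482687511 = 0.04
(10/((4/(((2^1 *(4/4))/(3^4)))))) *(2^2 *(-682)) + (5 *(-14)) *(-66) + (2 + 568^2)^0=360661/81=4452.60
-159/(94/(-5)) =795/94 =8.46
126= 126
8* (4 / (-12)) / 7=-8 / 21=-0.38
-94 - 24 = -118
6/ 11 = 0.55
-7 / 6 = -1.17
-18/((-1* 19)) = 18/19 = 0.95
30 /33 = 10 /11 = 0.91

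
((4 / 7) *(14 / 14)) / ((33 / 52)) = 0.90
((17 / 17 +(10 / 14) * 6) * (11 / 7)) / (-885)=-0.01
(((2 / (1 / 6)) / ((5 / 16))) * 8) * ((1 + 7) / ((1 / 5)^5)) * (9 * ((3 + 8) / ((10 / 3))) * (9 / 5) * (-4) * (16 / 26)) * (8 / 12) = -8758886400 / 13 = -673760492.31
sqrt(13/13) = 1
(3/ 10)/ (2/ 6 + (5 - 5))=9/ 10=0.90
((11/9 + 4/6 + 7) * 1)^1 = 80/9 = 8.89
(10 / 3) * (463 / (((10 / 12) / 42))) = 77784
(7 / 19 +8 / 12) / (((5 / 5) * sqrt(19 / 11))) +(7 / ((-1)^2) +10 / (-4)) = 59 * sqrt(209) / 1083 +9 / 2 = 5.29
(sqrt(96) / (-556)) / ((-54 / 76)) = 38 * sqrt(6) / 3753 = 0.02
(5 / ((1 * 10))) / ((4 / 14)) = 7 / 4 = 1.75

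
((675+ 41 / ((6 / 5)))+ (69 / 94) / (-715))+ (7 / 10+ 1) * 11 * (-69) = -117174121 / 201630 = -581.13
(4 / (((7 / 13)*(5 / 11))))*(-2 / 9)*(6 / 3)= -2288 / 315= -7.26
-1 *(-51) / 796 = 51 / 796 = 0.06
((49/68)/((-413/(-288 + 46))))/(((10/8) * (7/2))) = 484/5015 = 0.10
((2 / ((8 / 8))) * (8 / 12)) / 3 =4 / 9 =0.44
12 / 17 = 0.71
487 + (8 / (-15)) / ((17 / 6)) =41379 / 85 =486.81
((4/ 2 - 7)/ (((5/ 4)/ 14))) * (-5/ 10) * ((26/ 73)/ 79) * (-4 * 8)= -23296/ 5767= -4.04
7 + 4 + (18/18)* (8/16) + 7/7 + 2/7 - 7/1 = 81/14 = 5.79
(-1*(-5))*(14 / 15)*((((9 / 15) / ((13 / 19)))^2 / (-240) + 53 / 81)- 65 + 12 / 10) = -12102230861 / 41067000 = -294.69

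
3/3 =1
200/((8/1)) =25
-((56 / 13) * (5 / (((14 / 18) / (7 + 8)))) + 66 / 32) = -86829 / 208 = -417.45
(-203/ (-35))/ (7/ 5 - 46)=-29/ 223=-0.13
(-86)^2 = 7396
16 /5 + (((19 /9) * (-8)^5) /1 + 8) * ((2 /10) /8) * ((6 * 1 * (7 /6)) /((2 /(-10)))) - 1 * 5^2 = 2722544 /45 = 60500.98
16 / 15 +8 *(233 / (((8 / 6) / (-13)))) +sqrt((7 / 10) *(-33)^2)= -272594 / 15 +33 *sqrt(70) / 10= -18145.32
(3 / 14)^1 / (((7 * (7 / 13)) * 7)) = 39 / 4802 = 0.01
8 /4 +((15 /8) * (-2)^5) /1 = -58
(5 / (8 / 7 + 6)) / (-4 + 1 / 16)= -8 / 45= -0.18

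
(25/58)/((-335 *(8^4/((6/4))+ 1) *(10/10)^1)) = -3/6369154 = -0.00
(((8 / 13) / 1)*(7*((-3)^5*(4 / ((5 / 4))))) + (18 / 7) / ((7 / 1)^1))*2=-21335004 / 3185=-6698.59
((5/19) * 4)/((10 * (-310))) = -1/2945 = -0.00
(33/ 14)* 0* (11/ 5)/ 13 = 0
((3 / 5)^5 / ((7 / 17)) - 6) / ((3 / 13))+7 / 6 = -3151969 / 131250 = -24.02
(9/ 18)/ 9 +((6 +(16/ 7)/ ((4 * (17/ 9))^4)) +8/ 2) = 846627905/ 84189168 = 10.06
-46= -46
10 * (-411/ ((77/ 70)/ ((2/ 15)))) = -5480/ 11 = -498.18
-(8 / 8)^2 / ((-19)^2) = -0.00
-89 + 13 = -76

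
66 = 66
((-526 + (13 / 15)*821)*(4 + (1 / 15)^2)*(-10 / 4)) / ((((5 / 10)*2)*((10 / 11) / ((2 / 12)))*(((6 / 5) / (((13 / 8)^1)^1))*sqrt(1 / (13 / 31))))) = -358570069*sqrt(403) / 24105600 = -298.61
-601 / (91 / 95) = -57095 / 91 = -627.42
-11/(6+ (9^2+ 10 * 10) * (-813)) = 1/13377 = 0.00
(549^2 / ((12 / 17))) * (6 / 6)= 1707939 / 4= 426984.75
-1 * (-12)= 12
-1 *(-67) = 67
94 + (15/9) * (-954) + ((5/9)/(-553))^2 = -37056711359/24770529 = -1496.00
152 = 152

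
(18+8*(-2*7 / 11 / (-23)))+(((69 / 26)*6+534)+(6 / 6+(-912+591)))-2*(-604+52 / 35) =1453.39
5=5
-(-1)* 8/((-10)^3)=-1/125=-0.01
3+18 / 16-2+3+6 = 89 / 8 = 11.12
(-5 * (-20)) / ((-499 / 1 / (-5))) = 500 / 499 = 1.00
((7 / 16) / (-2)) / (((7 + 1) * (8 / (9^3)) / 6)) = -14.95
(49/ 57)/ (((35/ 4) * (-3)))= -28/ 855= -0.03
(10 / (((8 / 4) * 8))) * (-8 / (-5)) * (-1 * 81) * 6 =-486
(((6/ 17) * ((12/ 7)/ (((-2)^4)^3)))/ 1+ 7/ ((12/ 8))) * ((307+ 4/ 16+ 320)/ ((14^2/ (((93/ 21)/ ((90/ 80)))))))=58.79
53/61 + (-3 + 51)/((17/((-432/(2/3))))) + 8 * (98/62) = -58383229/32147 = -1816.13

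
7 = 7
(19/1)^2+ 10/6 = 362.67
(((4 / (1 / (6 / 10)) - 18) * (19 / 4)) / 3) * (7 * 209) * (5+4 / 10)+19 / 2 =-4878136 / 25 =-195125.44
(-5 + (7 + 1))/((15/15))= 3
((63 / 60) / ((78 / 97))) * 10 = 679 / 52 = 13.06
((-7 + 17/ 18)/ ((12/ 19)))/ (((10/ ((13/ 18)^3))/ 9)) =-4549987/ 1399680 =-3.25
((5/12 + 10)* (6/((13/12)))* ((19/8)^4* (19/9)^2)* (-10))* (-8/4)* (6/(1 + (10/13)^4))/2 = 64599875348125/177689088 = 363555.67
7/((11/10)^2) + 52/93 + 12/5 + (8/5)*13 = 1662308/56265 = 29.54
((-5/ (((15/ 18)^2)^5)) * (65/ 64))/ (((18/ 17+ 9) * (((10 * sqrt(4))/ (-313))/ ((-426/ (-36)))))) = 21481951842/ 37109375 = 578.88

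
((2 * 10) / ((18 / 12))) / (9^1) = 40 / 27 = 1.48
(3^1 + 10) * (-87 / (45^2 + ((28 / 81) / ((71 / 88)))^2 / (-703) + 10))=-26296906677093 / 47315825129309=-0.56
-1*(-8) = 8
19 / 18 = 1.06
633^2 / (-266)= -400689 / 266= -1506.35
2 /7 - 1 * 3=-19 /7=-2.71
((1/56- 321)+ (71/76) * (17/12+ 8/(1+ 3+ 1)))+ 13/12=-10121213/31920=-317.08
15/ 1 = 15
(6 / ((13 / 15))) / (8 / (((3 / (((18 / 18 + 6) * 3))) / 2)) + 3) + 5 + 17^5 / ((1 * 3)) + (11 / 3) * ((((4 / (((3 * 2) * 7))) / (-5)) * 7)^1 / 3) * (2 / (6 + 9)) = 286565689694 / 605475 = 473290.71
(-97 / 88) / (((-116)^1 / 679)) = 65863 / 10208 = 6.45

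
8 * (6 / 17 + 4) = 592 / 17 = 34.82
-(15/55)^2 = -9/121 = -0.07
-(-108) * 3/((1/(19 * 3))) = 18468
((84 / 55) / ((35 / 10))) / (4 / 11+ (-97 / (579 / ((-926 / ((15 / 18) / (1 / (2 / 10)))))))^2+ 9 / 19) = 0.00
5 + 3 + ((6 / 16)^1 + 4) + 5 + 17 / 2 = 207 / 8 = 25.88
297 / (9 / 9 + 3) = 74.25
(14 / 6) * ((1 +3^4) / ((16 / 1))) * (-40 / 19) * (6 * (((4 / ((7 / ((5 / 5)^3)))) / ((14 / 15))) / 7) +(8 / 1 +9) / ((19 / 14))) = -17436070 / 53067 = -328.57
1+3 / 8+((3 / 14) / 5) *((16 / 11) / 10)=21271 / 15400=1.38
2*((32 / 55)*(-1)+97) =10606 / 55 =192.84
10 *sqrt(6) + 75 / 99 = 25 / 33 + 10 *sqrt(6) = 25.25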